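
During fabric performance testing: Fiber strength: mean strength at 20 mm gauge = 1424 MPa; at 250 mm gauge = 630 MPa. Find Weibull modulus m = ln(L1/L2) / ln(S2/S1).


Formula: m = ln(L1/L2) / ln(S2/S1)
Step 1: ln(L1/L2) = ln(20/250) = -2.52573
Step 2: S2/S1 = 630/1424 = 0.44242
Step 3: ln(S2/S1) = ln(0.44242) = -0.81550
Step 4: m = -2.52573 / -0.81550 = 3.10

3.10 (Weibull m)


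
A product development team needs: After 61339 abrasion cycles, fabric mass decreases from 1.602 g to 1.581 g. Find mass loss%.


Formula: Mass loss% = ((m_before - m_after) / m_before) * 100
Step 1: Mass loss = 1.602 - 1.581 = 0.021 g
Step 2: Ratio = 0.021 / 1.602 = 0.0131086
Step 3: Mass loss% = 0.0131086 * 100 = 1.31086% ≈ 1.31%

1.31%


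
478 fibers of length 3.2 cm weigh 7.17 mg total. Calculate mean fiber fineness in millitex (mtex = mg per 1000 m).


Formula: fineness (mtex) = mass (mg) / total length (km) = (mass_mg / total_length_m) * 1000
Step 1: Convert fiber length: 3.2 cm = 0.032 m
Step 2: Total fiber length = 478 * 0.032 = 15.296 m
Step 3: Linear density = 7.17 mg / 15.296 m = 0.4688 mg/m
Step 4: fineness = 0.4688 * 1000 = 468.8 mtex

468.8 mtex


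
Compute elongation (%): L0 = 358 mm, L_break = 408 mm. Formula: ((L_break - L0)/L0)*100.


Formula: Elongation (%) = ((L_break - L0) / L0) * 100
Step 1: Extension = 408 - 358 = 50 mm
Step 2: Elongation = (50 / 358) * 100
Step 3: Elongation = 0.139665 * 100 = 13.9665% ≈ 14.0%

14.0%


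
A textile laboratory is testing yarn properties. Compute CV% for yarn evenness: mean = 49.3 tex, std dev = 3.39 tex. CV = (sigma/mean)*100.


Formula: CV% = (standard deviation / mean) * 100
Step 1: Ratio = 3.39 / 49.3 = 0.068763
Step 2: CV% = 0.068763 * 100 = 6.8763% ≈ 6.9%

6.9%


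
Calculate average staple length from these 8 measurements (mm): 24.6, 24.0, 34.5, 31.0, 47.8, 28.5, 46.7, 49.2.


Formula: Mean = sum of lengths / count
Sum = 24.6 + 24.0 + 34.5 + 31.0 + 47.8 + 28.5 + 46.7 + 49.2
Sum = 286.3 mm
Mean = 286.3 / 8 = 35.79 mm

35.79 mm


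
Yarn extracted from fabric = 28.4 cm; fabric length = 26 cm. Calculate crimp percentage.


Formula: Crimp% = ((L_yarn - L_fabric) / L_fabric) * 100
Step 1: Extension = 28.4 - 26 = 2.4 cm
Step 2: Crimp% = (2.4 / 26) * 100
Step 3: Crimp% = 0.092308 * 100 = 9.2308% ≈ 9.2%

9.2%


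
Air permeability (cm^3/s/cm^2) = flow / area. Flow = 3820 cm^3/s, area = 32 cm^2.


Formula: Air Permeability = Airflow / Test Area
AP = 3820 cm^3/s / 32 cm^2
AP = 119.4 cm^3/s/cm^2

119.4 cm^3/s/cm^2


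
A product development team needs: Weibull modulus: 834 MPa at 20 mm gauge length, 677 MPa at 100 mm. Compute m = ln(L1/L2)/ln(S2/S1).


Formula: m = ln(L1/L2) / ln(S2/S1)
Step 1: ln(L1/L2) = ln(20/100) = -1.60944
Step 2: S2/S1 = 677/834 = 0.81175
Step 3: ln(S2/S1) = ln(0.81175) = -0.20856
Step 4: m = -1.60944 / -0.20856 = 7.72

7.72 (Weibull m)


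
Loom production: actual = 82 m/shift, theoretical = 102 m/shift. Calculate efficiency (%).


Formula: Efficiency% = (Actual output / Theoretical output) * 100
Efficiency% = (82 / 102) * 100
Efficiency% = 0.803922 * 100 = 80.3922% ≈ 80.4%

80.4%


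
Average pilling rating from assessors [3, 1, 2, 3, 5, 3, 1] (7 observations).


Formula: Mean = sum / count
Sum = 3 + 1 + 2 + 3 + 5 + 3 + 1 = 18
Mean = 18 / 7 = 2.6

2.6


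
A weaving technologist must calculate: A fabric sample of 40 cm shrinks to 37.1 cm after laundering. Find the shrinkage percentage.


Formula: Shrinkage% = ((L_before - L_after) / L_before) * 100
Step 1: Shrinkage = 40 - 37.1 = 2.9 cm
Step 2: Shrinkage% = (2.9 / 40) * 100
Step 3: Shrinkage% = 0.0725 * 100 = 7.25% ≈ 7.3%

7.3%


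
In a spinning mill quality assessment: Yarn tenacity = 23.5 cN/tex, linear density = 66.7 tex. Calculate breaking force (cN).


Formula: Breaking force = Tenacity * Linear density
F = 23.5 cN/tex * 66.7 tex
F = 1567.45 cN

1567.45 cN


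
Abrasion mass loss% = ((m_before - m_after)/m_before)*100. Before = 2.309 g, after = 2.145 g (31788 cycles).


Formula: Mass loss% = ((m_before - m_after) / m_before) * 100
Step 1: Mass loss = 2.309 - 2.145 = 0.164 g
Step 2: Ratio = 0.164 / 2.309 = 0.0710264
Step 3: Mass loss% = 0.0710264 * 100 = 7.10264% ≈ 7.10%

7.10%


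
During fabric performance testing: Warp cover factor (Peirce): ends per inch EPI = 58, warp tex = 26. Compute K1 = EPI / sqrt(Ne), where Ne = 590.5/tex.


Formula: K1 = EPI / sqrt(Ne), with Ne = 590.5 / tex_warp
Step 1: Ne = 590.5 / 26 = 22.712
Step 2: sqrt(Ne) = sqrt(22.712) = 4.7657
Step 3: K1 = 58 / 4.7657 = 12.2

12.2


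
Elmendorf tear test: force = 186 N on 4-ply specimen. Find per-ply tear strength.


Formula: Per-ply strength = Total force / Number of plies
Per-ply = 186 N / 4
Per-ply = 46.5 N

46.5 N


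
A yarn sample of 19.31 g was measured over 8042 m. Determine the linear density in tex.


Formula: Tex = (mass_g / length_m) * 1000
Substituting: Tex = (19.31 / 8042) * 1000
Intermediate: 19.31 / 8042 = 0.00240114 g/m
Tex = 0.00240114 * 1000 = 2.40 tex

2.40 tex


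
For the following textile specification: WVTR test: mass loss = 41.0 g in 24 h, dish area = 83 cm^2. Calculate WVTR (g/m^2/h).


Formula: WVTR = mass_loss / (area * time)
Step 1: Convert area: 83 cm^2 = 0.0083 m^2
Step 2: WVTR = 41.0 g / (0.0083 m^2 * 24 h)
Step 3: WVTR = 41.0 / 0.1992 = 205.8 g/m^2/h

205.8 g/m^2/h


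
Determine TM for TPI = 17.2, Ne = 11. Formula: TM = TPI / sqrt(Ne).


Formula: TM = TPI / sqrt(Ne)
Step 1: sqrt(Ne) = sqrt(11) = 3.3166
Step 2: TM = 17.2 / 3.3166 = 5.19

5.19 TM


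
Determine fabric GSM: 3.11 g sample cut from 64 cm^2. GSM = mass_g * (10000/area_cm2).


Formula: GSM = mass_g / area_m2
Step 1: Convert area: 64 cm^2 = 64 / 10000 = 0.0064 m^2
Step 2: GSM = 3.11 g / 0.0064 m^2 = 485.9 g/m^2

485.9 g/m^2


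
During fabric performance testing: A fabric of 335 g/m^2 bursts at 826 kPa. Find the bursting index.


Formula: Bursting Index = Bursting Strength / Fabric GSM
BI = 826 kPa / 335 g/m^2
BI = 2.466 kPa/(g/m^2)

2.466 kPa/(g/m^2)


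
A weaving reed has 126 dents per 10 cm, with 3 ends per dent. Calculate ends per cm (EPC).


Formula: EPC = (dents per 10 cm * ends per dent) / 10
Step 1: Total ends per 10 cm = 126 * 3 = 378
Step 2: EPC = 378 / 10 = 37.8 ends/cm

37.8 ends/cm


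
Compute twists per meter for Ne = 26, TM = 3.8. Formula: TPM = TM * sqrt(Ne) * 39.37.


Formula: TPM = TM * sqrt(Ne) * 39.37
Step 1: sqrt(Ne) = sqrt(26) = 5.099
Step 2: TM * sqrt(Ne) = 3.8 * 5.099 = 19.3762
Step 3: TPM = 19.3762 * 39.37 = 763 twists/m

763 twists/m


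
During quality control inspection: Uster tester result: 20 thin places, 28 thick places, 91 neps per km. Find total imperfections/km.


Formula: Total = thin places + thick places + neps
Total = 20 + 28 + 91
Total = 139 imperfections/km

139 imperfections/km


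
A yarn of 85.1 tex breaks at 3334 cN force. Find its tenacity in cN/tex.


Formula: Tenacity = Breaking force / Linear density
Tenacity = 3334 cN / 85.1 tex
Tenacity = 39.18 cN/tex

39.18 cN/tex


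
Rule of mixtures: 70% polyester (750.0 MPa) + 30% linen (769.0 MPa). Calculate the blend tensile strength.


Formula: Blend property = (fraction_A * property_A) + (fraction_B * property_B)
Step 1: Contribution A = 70/100 * 750.0 MPa = 525.0 MPa
Step 2: Contribution B = 30/100 * 769.0 MPa = 230.7 MPa
Step 3: Blend tensile strength = 525.0 + 230.7 = 755.7 MPa

755.7 MPa


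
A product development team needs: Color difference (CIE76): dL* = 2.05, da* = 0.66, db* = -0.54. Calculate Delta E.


Formula: Delta E = sqrt(dL*^2 + da*^2 + db*^2)
Step 1: dL*^2 = 2.05^2 = 4.2025
Step 2: da*^2 = 0.66^2 = 0.4356
Step 3: db*^2 = (-0.54)^2 = 0.2916
Step 4: Sum = 4.2025 + 0.4356 + 0.2916 = 4.9297
Step 5: Delta E = sqrt(4.9297) = 2.22

2.22 Delta E


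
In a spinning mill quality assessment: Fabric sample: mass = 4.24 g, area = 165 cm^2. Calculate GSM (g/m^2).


Formula: GSM = mass_g / area_m2
Step 1: Convert area: 165 cm^2 = 165 / 10000 = 0.0165 m^2
Step 2: GSM = 4.24 g / 0.0165 m^2 = 257.0 g/m^2

257.0 g/m^2


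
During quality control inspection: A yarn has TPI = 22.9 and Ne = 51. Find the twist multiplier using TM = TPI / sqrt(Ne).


Formula: TM = TPI / sqrt(Ne)
Step 1: sqrt(Ne) = sqrt(51) = 7.1414
Step 2: TM = 22.9 / 7.1414 = 3.21

3.21 TM


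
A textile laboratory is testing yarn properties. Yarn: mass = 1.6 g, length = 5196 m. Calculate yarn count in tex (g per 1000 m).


Formula: Tex = (mass_g / length_m) * 1000
Substituting: Tex = (1.6 / 5196) * 1000
Intermediate: 1.6 / 5196 = 0.00030793 g/m
Tex = 0.00030793 * 1000 = 0.31 tex

0.31 tex


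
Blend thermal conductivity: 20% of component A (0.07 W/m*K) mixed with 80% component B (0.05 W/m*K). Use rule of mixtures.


Formula: Blend property = (fraction_A * property_A) + (fraction_B * property_B)
Step 1: Contribution A = 20/100 * 0.07 W/m*K = 0.014 W/m*K
Step 2: Contribution B = 80/100 * 0.05 W/m*K = 0.04 W/m*K
Step 3: Blend thermal conductivity = 0.014 + 0.04 = 0.054 W/m*K

0.054 W/m*K


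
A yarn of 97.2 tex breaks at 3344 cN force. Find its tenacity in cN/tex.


Formula: Tenacity = Breaking force / Linear density
Tenacity = 3344 cN / 97.2 tex
Tenacity = 34.40 cN/tex

34.40 cN/tex


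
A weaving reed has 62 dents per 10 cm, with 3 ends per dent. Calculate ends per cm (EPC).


Formula: EPC = (dents per 10 cm * ends per dent) / 10
Step 1: Total ends per 10 cm = 62 * 3 = 186
Step 2: EPC = 186 / 10 = 18.6 ends/cm

18.6 ends/cm


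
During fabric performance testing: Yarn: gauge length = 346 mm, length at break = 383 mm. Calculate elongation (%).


Formula: Elongation (%) = ((L_break - L0) / L0) * 100
Step 1: Extension = 383 - 346 = 37 mm
Step 2: Elongation = (37 / 346) * 100
Step 3: Elongation = 0.106936 * 100 = 10.6936% ≈ 10.7%

10.7%


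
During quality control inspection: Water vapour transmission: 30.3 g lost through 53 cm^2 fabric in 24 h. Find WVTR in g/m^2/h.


Formula: WVTR = mass_loss / (area * time)
Step 1: Convert area: 53 cm^2 = 0.0053 m^2
Step 2: WVTR = 30.3 g / (0.0053 m^2 * 24 h)
Step 3: WVTR = 30.3 / 0.1272 = 238.2 g/m^2/h

238.2 g/m^2/h


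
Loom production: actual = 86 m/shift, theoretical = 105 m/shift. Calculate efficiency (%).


Formula: Efficiency% = (Actual output / Theoretical output) * 100
Efficiency% = (86 / 105) * 100
Efficiency% = 0.819048 * 100 = 81.9048% ≈ 81.9%

81.9%


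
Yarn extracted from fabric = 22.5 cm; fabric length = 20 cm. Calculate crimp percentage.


Formula: Crimp% = ((L_yarn - L_fabric) / L_fabric) * 100
Step 1: Extension = 22.5 - 20 = 2.5 cm
Step 2: Crimp% = (2.5 / 20) * 100
Step 3: Crimp% = 0.125 * 100 = 12.5%

12.5%


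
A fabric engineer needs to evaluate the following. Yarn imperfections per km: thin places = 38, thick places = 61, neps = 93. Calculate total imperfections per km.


Formula: Total = thin places + thick places + neps
Total = 38 + 61 + 93
Total = 192 imperfections/km

192 imperfections/km


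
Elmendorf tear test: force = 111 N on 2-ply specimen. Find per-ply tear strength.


Formula: Per-ply strength = Total force / Number of plies
Per-ply = 111 N / 2
Per-ply = 55.5 N

55.5 N


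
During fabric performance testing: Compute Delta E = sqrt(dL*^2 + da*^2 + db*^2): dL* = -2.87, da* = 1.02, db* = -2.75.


Formula: Delta E = sqrt(dL*^2 + da*^2 + db*^2)
Step 1: dL*^2 = (-2.87)^2 = 8.2369
Step 2: da*^2 = 1.02^2 = 1.0404
Step 3: db*^2 = (-2.75)^2 = 7.5625
Step 4: Sum = 8.2369 + 1.0404 + 7.5625 = 16.8398
Step 5: Delta E = sqrt(16.8398) = 4.1

4.1 Delta E


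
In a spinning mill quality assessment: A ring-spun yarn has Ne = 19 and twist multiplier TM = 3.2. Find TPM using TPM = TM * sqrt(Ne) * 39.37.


Formula: TPM = TM * sqrt(Ne) * 39.37
Step 1: sqrt(Ne) = sqrt(19) = 4.3589
Step 2: TM * sqrt(Ne) = 3.2 * 4.3589 = 13.9485
Step 3: TPM = 13.9485 * 39.37 = 549 twists/m

549 twists/m


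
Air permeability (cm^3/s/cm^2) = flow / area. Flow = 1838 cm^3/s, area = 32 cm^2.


Formula: Air Permeability = Airflow / Test Area
AP = 1838 cm^3/s / 32 cm^2
AP = 57.4 cm^3/s/cm^2

57.4 cm^3/s/cm^2


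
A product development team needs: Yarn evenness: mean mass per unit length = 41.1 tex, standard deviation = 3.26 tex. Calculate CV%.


Formula: CV% = (standard deviation / mean) * 100
Step 1: Ratio = 3.26 / 41.1 = 0.079319
Step 2: CV% = 0.079319 * 100 = 7.9319% ≈ 7.9%

7.9%


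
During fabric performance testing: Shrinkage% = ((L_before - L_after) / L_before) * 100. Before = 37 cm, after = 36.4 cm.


Formula: Shrinkage% = ((L_before - L_after) / L_before) * 100
Step 1: Shrinkage = 37 - 36.4 = 0.6 cm
Step 2: Shrinkage% = (0.6 / 37) * 100
Step 3: Shrinkage% = 0.016216 * 100 = 1.6216% ≈ 1.6%

1.6%


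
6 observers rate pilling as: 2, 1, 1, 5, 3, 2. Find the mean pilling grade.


Formula: Mean = sum / count
Sum = 2 + 1 + 1 + 5 + 3 + 2 = 14
Mean = 14 / 6 = 2.3

2.3


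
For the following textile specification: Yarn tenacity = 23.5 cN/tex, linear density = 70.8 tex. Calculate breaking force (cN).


Formula: Breaking force = Tenacity * Linear density
F = 23.5 cN/tex * 70.8 tex
F = 1663.80 cN

1663.80 cN


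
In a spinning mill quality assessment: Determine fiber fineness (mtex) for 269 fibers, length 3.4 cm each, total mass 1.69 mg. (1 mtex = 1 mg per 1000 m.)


Formula: fineness (mtex) = mass (mg) / total length (km) = (mass_mg / total_length_m) * 1000
Step 1: Convert fiber length: 3.4 cm = 0.034 m
Step 2: Total fiber length = 269 * 0.034 = 9.146 m
Step 3: Linear density = 1.69 mg / 9.146 m = 0.1848 mg/m
Step 4: fineness = 0.1848 * 1000 = 184.8 mtex

184.8 mtex


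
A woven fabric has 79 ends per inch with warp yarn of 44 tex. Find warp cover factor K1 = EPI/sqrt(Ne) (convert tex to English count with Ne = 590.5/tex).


Formula: K1 = EPI / sqrt(Ne), with Ne = 590.5 / tex_warp
Step 1: Ne = 590.5 / 44 = 13.42
Step 2: sqrt(Ne) = sqrt(13.42) = 3.6633
Step 3: K1 = 79 / 3.6633 = 21.6

21.6


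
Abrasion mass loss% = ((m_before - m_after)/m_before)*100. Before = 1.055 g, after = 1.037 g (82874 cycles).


Formula: Mass loss% = ((m_before - m_after) / m_before) * 100
Step 1: Mass loss = 1.055 - 1.037 = 0.018 g
Step 2: Ratio = 0.018 / 1.055 = 0.0170616
Step 3: Mass loss% = 0.0170616 * 100 = 1.70616% ≈ 1.71%

1.71%


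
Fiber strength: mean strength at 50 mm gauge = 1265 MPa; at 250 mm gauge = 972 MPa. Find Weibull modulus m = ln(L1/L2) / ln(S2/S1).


Formula: m = ln(L1/L2) / ln(S2/S1)
Step 1: ln(L1/L2) = ln(50/250) = -1.60944
Step 2: S2/S1 = 972/1265 = 0.76838
Step 3: ln(S2/S1) = ln(0.76838) = -0.26347
Step 4: m = -1.60944 / -0.26347 = 6.11

6.11 (Weibull m)


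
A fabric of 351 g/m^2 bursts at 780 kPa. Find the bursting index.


Formula: Bursting Index = Bursting Strength / Fabric GSM
BI = 780 kPa / 351 g/m^2
BI = 2.222 kPa/(g/m^2)

2.222 kPa/(g/m^2)


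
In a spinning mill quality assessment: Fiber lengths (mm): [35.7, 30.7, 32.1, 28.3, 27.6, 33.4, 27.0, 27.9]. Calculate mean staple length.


Formula: Mean = sum of lengths / count
Sum = 35.7 + 30.7 + 32.1 + 28.3 + 27.6 + 33.4 + 27.0 + 27.9
Sum = 242.7 mm
Mean = 242.7 / 8 = 30.34 mm

30.34 mm


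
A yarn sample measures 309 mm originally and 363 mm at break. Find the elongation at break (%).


Formula: Elongation (%) = ((L_break - L0) / L0) * 100
Step 1: Extension = 363 - 309 = 54 mm
Step 2: Elongation = (54 / 309) * 100
Step 3: Elongation = 0.174757 * 100 = 17.4757% ≈ 17.5%

17.5%


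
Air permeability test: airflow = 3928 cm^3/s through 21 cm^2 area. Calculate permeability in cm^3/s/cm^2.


Formula: Air Permeability = Airflow / Test Area
AP = 3928 cm^3/s / 21 cm^2
AP = 187.0 cm^3/s/cm^2

187.0 cm^3/s/cm^2


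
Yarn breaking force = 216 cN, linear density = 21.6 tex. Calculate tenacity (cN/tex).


Formula: Tenacity = Breaking force / Linear density
Tenacity = 216 cN / 21.6 tex
Tenacity = 10.00 cN/tex

10.00 cN/tex


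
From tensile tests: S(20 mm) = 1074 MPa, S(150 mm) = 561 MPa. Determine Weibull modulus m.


Formula: m = ln(L1/L2) / ln(S2/S1)
Step 1: ln(L1/L2) = ln(20/150) = -2.01490
Step 2: S2/S1 = 561/1074 = 0.52235
Step 3: ln(S2/S1) = ln(0.52235) = -0.64942
Step 4: m = -2.01490 / -0.64942 = 3.10

3.10 (Weibull m)


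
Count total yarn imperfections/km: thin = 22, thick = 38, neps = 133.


Formula: Total = thin places + thick places + neps
Total = 22 + 38 + 133
Total = 193 imperfections/km

193 imperfections/km


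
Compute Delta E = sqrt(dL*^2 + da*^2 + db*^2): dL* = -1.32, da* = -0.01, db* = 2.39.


Formula: Delta E = sqrt(dL*^2 + da*^2 + db*^2)
Step 1: dL*^2 = (-1.32)^2 = 1.7424
Step 2: da*^2 = (-0.01)^2 = 0.0001
Step 3: db*^2 = 2.39^2 = 5.7121
Step 4: Sum = 1.7424 + 0.0001 + 5.7121 = 7.4546
Step 5: Delta E = sqrt(7.4546) = 2.73

2.73 Delta E


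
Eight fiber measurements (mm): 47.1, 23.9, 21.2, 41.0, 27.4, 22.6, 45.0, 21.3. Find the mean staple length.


Formula: Mean = sum of lengths / count
Sum = 47.1 + 23.9 + 21.2 + 41.0 + 27.4 + 22.6 + 45.0 + 21.3
Sum = 249.5 mm
Mean = 249.5 / 8 = 31.19 mm

31.19 mm


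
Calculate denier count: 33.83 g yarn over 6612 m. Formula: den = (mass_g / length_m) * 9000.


Formula: den = (mass_g / length_m) * 9000
Substituting: den = (33.83 / 6612) * 9000
Intermediate: 33.83 / 6612 = 0.00511645 g/m
den = 0.00511645 * 9000 = 46.0 denier

46.0 denier


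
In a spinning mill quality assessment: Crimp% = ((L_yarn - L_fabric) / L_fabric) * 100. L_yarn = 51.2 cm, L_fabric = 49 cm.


Formula: Crimp% = ((L_yarn - L_fabric) / L_fabric) * 100
Step 1: Extension = 51.2 - 49 = 2.2 cm
Step 2: Crimp% = (2.2 / 49) * 100
Step 3: Crimp% = 0.044898 * 100 = 4.4898% ≈ 4.5%

4.5%


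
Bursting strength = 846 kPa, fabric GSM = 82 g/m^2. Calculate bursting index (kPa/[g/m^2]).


Formula: Bursting Index = Bursting Strength / Fabric GSM
BI = 846 kPa / 82 g/m^2
BI = 10.317 kPa/(g/m^2)

10.317 kPa/(g/m^2)


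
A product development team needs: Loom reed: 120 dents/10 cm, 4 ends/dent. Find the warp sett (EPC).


Formula: EPC = (dents per 10 cm * ends per dent) / 10
Step 1: Total ends per 10 cm = 120 * 4 = 480
Step 2: EPC = 480 / 10 = 48.0 ends/cm

48.0 ends/cm


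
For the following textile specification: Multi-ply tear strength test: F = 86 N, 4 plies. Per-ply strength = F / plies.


Formula: Per-ply strength = Total force / Number of plies
Per-ply = 86 N / 4
Per-ply = 21.5 N

21.5 N


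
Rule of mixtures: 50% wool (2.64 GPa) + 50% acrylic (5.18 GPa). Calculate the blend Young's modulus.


Formula: Blend property = (fraction_A * property_A) + (fraction_B * property_B)
Step 1: Contribution A = 50/100 * 2.64 GPa = 1.32 GPa
Step 2: Contribution B = 50/100 * 5.18 GPa = 2.59 GPa
Step 3: Blend Young's modulus = 1.32 + 2.59 = 3.91 GPa

3.91 GPa


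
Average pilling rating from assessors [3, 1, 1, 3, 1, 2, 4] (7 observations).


Formula: Mean = sum / count
Sum = 3 + 1 + 1 + 3 + 1 + 2 + 4 = 15
Mean = 15 / 7 = 2.1

2.1


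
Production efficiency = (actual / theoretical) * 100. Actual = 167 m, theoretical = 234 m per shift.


Formula: Efficiency% = (Actual output / Theoretical output) * 100
Efficiency% = (167 / 234) * 100
Efficiency% = 0.713675 * 100 = 71.3675% ≈ 71.4%

71.4%


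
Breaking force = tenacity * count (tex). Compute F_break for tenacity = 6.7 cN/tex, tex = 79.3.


Formula: Breaking force = Tenacity * Linear density
F = 6.7 cN/tex * 79.3 tex
F = 531.31 cN

531.31 cN


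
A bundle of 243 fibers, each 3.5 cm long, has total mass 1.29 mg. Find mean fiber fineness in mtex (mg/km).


Formula: fineness (mtex) = mass (mg) / total length (km) = (mass_mg / total_length_m) * 1000
Step 1: Convert fiber length: 3.5 cm = 0.035 m
Step 2: Total fiber length = 243 * 0.035 = 8.505 m
Step 3: Linear density = 1.29 mg / 8.505 m = 0.1517 mg/m
Step 4: fineness = 0.1517 * 1000 = 151.7 mtex

151.7 mtex


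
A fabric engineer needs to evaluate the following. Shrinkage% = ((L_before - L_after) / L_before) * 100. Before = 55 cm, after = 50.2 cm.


Formula: Shrinkage% = ((L_before - L_after) / L_before) * 100
Step 1: Shrinkage = 55 - 50.2 = 4.8 cm
Step 2: Shrinkage% = (4.8 / 55) * 100
Step 3: Shrinkage% = 0.087273 * 100 = 8.7273% ≈ 8.7%

8.7%


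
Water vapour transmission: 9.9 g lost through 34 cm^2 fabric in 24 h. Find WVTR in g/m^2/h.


Formula: WVTR = mass_loss / (area * time)
Step 1: Convert area: 34 cm^2 = 0.0034 m^2
Step 2: WVTR = 9.9 g / (0.0034 m^2 * 24 h)
Step 3: WVTR = 9.9 / 0.0816 = 121.3 g/m^2/h

121.3 g/m^2/h


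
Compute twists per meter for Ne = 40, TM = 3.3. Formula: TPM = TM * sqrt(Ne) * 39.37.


Formula: TPM = TM * sqrt(Ne) * 39.37
Step 1: sqrt(Ne) = sqrt(40) = 6.3246
Step 2: TM * sqrt(Ne) = 3.3 * 6.3246 = 20.8712
Step 3: TPM = 20.8712 * 39.37 = 822 twists/m

822 twists/m


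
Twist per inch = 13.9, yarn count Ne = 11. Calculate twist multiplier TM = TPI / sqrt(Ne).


Formula: TM = TPI / sqrt(Ne)
Step 1: sqrt(Ne) = sqrt(11) = 3.3166
Step 2: TM = 13.9 / 3.3166 = 4.19

4.19 TM


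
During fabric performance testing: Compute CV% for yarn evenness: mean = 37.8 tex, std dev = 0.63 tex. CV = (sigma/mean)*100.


Formula: CV% = (standard deviation / mean) * 100
Step 1: Ratio = 0.63 / 37.8 = 0.016667
Step 2: CV% = 0.016667 * 100 = 1.6667% ≈ 1.7%

1.7%


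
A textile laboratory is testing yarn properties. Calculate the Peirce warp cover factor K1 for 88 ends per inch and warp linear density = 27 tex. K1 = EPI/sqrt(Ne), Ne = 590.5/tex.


Formula: K1 = EPI / sqrt(Ne), with Ne = 590.5 / tex_warp
Step 1: Ne = 590.5 / 27 = 21.87
Step 2: sqrt(Ne) = sqrt(21.87) = 4.6765
Step 3: K1 = 88 / 4.6765 = 18.8

18.8


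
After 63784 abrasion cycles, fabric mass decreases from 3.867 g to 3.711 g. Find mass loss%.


Formula: Mass loss% = ((m_before - m_after) / m_before) * 100
Step 1: Mass loss = 3.867 - 3.711 = 0.156 g
Step 2: Ratio = 0.156 / 3.867 = 0.0403413
Step 3: Mass loss% = 0.0403413 * 100 = 4.03413% ≈ 4.03%

4.03%


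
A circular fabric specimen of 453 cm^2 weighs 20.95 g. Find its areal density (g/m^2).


Formula: GSM = mass_g / area_m2
Step 1: Convert area: 453 cm^2 = 453 / 10000 = 0.0453 m^2
Step 2: GSM = 20.95 g / 0.0453 m^2 = 462.5 g/m^2

462.5 g/m^2


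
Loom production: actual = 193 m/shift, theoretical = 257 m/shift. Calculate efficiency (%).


Formula: Efficiency% = (Actual output / Theoretical output) * 100
Efficiency% = (193 / 257) * 100
Efficiency% = 0.750973 * 100 = 75.0973% ≈ 75.1%

75.1%


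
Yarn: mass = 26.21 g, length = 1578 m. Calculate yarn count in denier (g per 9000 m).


Formula: den = (mass_g / length_m) * 9000
Substituting: den = (26.21 / 1578) * 9000
Intermediate: 26.21 / 1578 = 0.01660963 g/m
den = 0.01660963 * 9000 = 149.5 denier

149.5 denier


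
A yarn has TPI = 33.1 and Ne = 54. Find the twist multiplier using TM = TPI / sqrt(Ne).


Formula: TM = TPI / sqrt(Ne)
Step 1: sqrt(Ne) = sqrt(54) = 7.3485
Step 2: TM = 33.1 / 7.3485 = 4.50

4.50 TM


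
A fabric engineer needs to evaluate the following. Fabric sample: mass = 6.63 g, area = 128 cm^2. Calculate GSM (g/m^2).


Formula: GSM = mass_g / area_m2
Step 1: Convert area: 128 cm^2 = 128 / 10000 = 0.0128 m^2
Step 2: GSM = 6.63 g / 0.0128 m^2 = 518.0 g/m^2

518.0 g/m^2


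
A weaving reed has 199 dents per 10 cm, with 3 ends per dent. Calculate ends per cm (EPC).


Formula: EPC = (dents per 10 cm * ends per dent) / 10
Step 1: Total ends per 10 cm = 199 * 3 = 597
Step 2: EPC = 597 / 10 = 59.7 ends/cm

59.7 ends/cm


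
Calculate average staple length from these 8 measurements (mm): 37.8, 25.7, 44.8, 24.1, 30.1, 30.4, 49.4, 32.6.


Formula: Mean = sum of lengths / count
Sum = 37.8 + 25.7 + 44.8 + 24.1 + 30.1 + 30.4 + 49.4 + 32.6
Sum = 274.9 mm
Mean = 274.9 / 8 = 34.36 mm

34.36 mm


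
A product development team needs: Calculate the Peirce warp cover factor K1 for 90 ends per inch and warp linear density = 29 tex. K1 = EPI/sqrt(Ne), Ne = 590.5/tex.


Formula: K1 = EPI / sqrt(Ne), with Ne = 590.5 / tex_warp
Step 1: Ne = 590.5 / 29 = 20.362
Step 2: sqrt(Ne) = sqrt(20.362) = 4.5124
Step 3: K1 = 90 / 4.5124 = 19.9

19.9


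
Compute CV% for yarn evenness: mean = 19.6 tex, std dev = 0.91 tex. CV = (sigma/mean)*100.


Formula: CV% = (standard deviation / mean) * 100
Step 1: Ratio = 0.91 / 19.6 = 0.046429
Step 2: CV% = 0.046429 * 100 = 4.6429% ≈ 4.6%

4.6%


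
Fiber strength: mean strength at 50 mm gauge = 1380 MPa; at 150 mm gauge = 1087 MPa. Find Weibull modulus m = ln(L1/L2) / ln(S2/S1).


Formula: m = ln(L1/L2) / ln(S2/S1)
Step 1: ln(L1/L2) = ln(50/150) = -1.09861
Step 2: S2/S1 = 1087/1380 = 0.78768
Step 3: ln(S2/S1) = ln(0.78768) = -0.23866
Step 4: m = -1.09861 / -0.23866 = 4.60

4.60 (Weibull m)


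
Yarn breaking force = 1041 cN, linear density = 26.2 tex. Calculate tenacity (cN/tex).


Formula: Tenacity = Breaking force / Linear density
Tenacity = 1041 cN / 26.2 tex
Tenacity = 39.73 cN/tex

39.73 cN/tex


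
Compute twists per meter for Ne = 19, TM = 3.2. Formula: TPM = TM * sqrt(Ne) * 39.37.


Formula: TPM = TM * sqrt(Ne) * 39.37
Step 1: sqrt(Ne) = sqrt(19) = 4.3589
Step 2: TM * sqrt(Ne) = 3.2 * 4.3589 = 13.9485
Step 3: TPM = 13.9485 * 39.37 = 549 twists/m

549 twists/m


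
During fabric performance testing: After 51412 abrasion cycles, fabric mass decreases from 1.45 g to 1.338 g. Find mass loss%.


Formula: Mass loss% = ((m_before - m_after) / m_before) * 100
Step 1: Mass loss = 1.45 - 1.338 = 0.112 g
Step 2: Ratio = 0.112 / 1.45 = 0.0772414
Step 3: Mass loss% = 0.0772414 * 100 = 7.72414% ≈ 7.72%

7.72%


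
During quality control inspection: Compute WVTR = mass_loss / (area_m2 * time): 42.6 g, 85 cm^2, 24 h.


Formula: WVTR = mass_loss / (area * time)
Step 1: Convert area: 85 cm^2 = 0.0085 m^2
Step 2: WVTR = 42.6 g / (0.0085 m^2 * 24 h)
Step 3: WVTR = 42.6 / 0.204 = 208.8 g/m^2/h

208.8 g/m^2/h


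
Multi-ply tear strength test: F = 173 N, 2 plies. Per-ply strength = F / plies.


Formula: Per-ply strength = Total force / Number of plies
Per-ply = 173 N / 2
Per-ply = 86.5 N

86.5 N


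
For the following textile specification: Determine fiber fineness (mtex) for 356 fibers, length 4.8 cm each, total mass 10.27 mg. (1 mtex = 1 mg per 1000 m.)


Formula: fineness (mtex) = mass (mg) / total length (km) = (mass_mg / total_length_m) * 1000
Step 1: Convert fiber length: 4.8 cm = 0.048 m
Step 2: Total fiber length = 356 * 0.048 = 17.088 m
Step 3: Linear density = 10.27 mg / 17.088 m = 0.6010 mg/m
Step 4: fineness = 0.6010 * 1000 = 601.0 mtex

601.0 mtex


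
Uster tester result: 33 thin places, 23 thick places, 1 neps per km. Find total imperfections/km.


Formula: Total = thin places + thick places + neps
Total = 33 + 23 + 1
Total = 57 imperfections/km

57 imperfections/km


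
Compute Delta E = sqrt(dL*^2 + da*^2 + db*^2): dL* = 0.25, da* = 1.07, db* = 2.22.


Formula: Delta E = sqrt(dL*^2 + da*^2 + db*^2)
Step 1: dL*^2 = 0.25^2 = 0.0625
Step 2: da*^2 = 1.07^2 = 1.1449
Step 3: db*^2 = 2.22^2 = 4.9284
Step 4: Sum = 0.0625 + 1.1449 + 4.9284 = 6.1358
Step 5: Delta E = sqrt(6.1358) = 2.48

2.48 Delta E


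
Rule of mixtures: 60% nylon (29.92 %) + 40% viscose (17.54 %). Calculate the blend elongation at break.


Formula: Blend property = (fraction_A * property_A) + (fraction_B * property_B)
Step 1: Contribution A = 60/100 * 29.92 % = 17.952 %
Step 2: Contribution B = 40/100 * 17.54 % = 7.016 %
Step 3: Blend elongation at break = 17.952 + 7.016 = 24.968 %

24.968 %


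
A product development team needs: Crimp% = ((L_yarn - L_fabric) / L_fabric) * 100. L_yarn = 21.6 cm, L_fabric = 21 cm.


Formula: Crimp% = ((L_yarn - L_fabric) / L_fabric) * 100
Step 1: Extension = 21.6 - 21 = 0.6 cm
Step 2: Crimp% = (0.6 / 21) * 100
Step 3: Crimp% = 0.028571 * 100 = 2.8571% ≈ 2.9%

2.9%


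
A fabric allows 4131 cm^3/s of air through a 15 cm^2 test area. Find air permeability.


Formula: Air Permeability = Airflow / Test Area
AP = 4131 cm^3/s / 15 cm^2
AP = 275.4 cm^3/s/cm^2

275.4 cm^3/s/cm^2


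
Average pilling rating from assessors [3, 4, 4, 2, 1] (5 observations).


Formula: Mean = sum / count
Sum = 3 + 4 + 4 + 2 + 1 = 14
Mean = 14 / 5 = 2.8

2.8


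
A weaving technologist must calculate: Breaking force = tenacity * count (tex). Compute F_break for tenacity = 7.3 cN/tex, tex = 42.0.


Formula: Breaking force = Tenacity * Linear density
F = 7.3 cN/tex * 42.0 tex
F = 306.60 cN

306.60 cN


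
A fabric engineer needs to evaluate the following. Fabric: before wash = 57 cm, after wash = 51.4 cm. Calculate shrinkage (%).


Formula: Shrinkage% = ((L_before - L_after) / L_before) * 100
Step 1: Shrinkage = 57 - 51.4 = 5.6 cm
Step 2: Shrinkage% = (5.6 / 57) * 100
Step 3: Shrinkage% = 0.098246 * 100 = 9.8246% ≈ 9.8%

9.8%


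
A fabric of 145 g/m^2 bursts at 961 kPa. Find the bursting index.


Formula: Bursting Index = Bursting Strength / Fabric GSM
BI = 961 kPa / 145 g/m^2
BI = 6.628 kPa/(g/m^2)

6.628 kPa/(g/m^2)


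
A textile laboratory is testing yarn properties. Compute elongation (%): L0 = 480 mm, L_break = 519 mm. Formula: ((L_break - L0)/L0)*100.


Formula: Elongation (%) = ((L_break - L0) / L0) * 100
Step 1: Extension = 519 - 480 = 39 mm
Step 2: Elongation = (39 / 480) * 100
Step 3: Elongation = 0.08125 * 100 = 8.125% ≈ 8.1%

8.1%


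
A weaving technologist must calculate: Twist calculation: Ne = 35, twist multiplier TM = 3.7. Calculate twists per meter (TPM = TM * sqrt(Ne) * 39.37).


Formula: TPM = TM * sqrt(Ne) * 39.37
Step 1: sqrt(Ne) = sqrt(35) = 5.9161
Step 2: TM * sqrt(Ne) = 3.7 * 5.9161 = 21.8896
Step 3: TPM = 21.8896 * 39.37 = 862 twists/m

862 twists/m


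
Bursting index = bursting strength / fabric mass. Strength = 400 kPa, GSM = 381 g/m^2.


Formula: Bursting Index = Bursting Strength / Fabric GSM
BI = 400 kPa / 381 g/m^2
BI = 1.050 kPa/(g/m^2)

1.050 kPa/(g/m^2)


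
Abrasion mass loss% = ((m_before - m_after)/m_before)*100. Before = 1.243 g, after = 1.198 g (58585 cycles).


Formula: Mass loss% = ((m_before - m_after) / m_before) * 100
Step 1: Mass loss = 1.243 - 1.198 = 0.045 g
Step 2: Ratio = 0.045 / 1.243 = 0.0362027
Step 3: Mass loss% = 0.0362027 * 100 = 3.62027% ≈ 3.62%

3.62%


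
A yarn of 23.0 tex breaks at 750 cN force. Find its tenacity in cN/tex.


Formula: Tenacity = Breaking force / Linear density
Tenacity = 750 cN / 23.0 tex
Tenacity = 32.61 cN/tex

32.61 cN/tex


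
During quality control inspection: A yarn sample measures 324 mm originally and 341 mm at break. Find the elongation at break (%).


Formula: Elongation (%) = ((L_break - L0) / L0) * 100
Step 1: Extension = 341 - 324 = 17 mm
Step 2: Elongation = (17 / 324) * 100
Step 3: Elongation = 0.052469 * 100 = 5.2469% ≈ 5.2%

5.2%


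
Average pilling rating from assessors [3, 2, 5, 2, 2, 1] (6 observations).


Formula: Mean = sum / count
Sum = 3 + 2 + 5 + 2 + 2 + 1 = 15
Mean = 15 / 6 = 2.5

2.5


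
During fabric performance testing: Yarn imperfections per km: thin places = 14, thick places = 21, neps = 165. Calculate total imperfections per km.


Formula: Total = thin places + thick places + neps
Total = 14 + 21 + 165
Total = 200 imperfections/km

200 imperfections/km


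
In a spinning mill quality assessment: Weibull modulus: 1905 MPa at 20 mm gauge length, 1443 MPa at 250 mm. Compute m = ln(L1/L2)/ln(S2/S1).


Formula: m = ln(L1/L2) / ln(S2/S1)
Step 1: ln(L1/L2) = ln(20/250) = -2.52573
Step 2: S2/S1 = 1443/1905 = 0.75748
Step 3: ln(S2/S1) = ln(0.75748) = -0.27776
Step 4: m = -2.52573 / -0.27776 = 9.09

9.09 (Weibull m)


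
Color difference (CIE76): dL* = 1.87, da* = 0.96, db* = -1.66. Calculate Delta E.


Formula: Delta E = sqrt(dL*^2 + da*^2 + db*^2)
Step 1: dL*^2 = 1.87^2 = 3.4969
Step 2: da*^2 = 0.96^2 = 0.9216
Step 3: db*^2 = (-1.66)^2 = 2.7556
Step 4: Sum = 3.4969 + 0.9216 + 2.7556 = 7.1741
Step 5: Delta E = sqrt(7.1741) = 2.68

2.68 Delta E


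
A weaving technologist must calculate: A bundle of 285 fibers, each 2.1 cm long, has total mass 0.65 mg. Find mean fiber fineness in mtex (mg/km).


Formula: fineness (mtex) = mass (mg) / total length (km) = (mass_mg / total_length_m) * 1000
Step 1: Convert fiber length: 2.1 cm = 0.021 m
Step 2: Total fiber length = 285 * 0.021 = 5.985 m
Step 3: Linear density = 0.65 mg / 5.985 m = 0.1086 mg/m
Step 4: fineness = 0.1086 * 1000 = 108.6 mtex

108.6 mtex


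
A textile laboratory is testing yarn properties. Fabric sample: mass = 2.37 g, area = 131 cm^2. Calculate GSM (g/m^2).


Formula: GSM = mass_g / area_m2
Step 1: Convert area: 131 cm^2 = 131 / 10000 = 0.0131 m^2
Step 2: GSM = 2.37 g / 0.0131 m^2 = 180.9 g/m^2

180.9 g/m^2


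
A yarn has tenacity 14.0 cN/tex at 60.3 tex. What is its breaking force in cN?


Formula: Breaking force = Tenacity * Linear density
F = 14.0 cN/tex * 60.3 tex
F = 844.20 cN

844.20 cN


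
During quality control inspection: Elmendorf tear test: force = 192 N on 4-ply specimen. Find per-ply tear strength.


Formula: Per-ply strength = Total force / Number of plies
Per-ply = 192 N / 4
Per-ply = 48 N

48 N


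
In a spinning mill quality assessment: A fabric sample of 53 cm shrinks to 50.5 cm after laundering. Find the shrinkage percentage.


Formula: Shrinkage% = ((L_before - L_after) / L_before) * 100
Step 1: Shrinkage = 53 - 50.5 = 2.5 cm
Step 2: Shrinkage% = (2.5 / 53) * 100
Step 3: Shrinkage% = 0.04717 * 100 = 4.717% ≈ 4.7%

4.7%


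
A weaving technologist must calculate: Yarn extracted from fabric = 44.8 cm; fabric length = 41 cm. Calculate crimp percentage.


Formula: Crimp% = ((L_yarn - L_fabric) / L_fabric) * 100
Step 1: Extension = 44.8 - 41 = 3.8 cm
Step 2: Crimp% = (3.8 / 41) * 100
Step 3: Crimp% = 0.092683 * 100 = 9.2683% ≈ 9.3%

9.3%


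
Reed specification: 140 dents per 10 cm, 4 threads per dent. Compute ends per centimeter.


Formula: EPC = (dents per 10 cm * ends per dent) / 10
Step 1: Total ends per 10 cm = 140 * 4 = 560
Step 2: EPC = 560 / 10 = 56.0 ends/cm

56.0 ends/cm


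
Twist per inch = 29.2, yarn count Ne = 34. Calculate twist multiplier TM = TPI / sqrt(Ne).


Formula: TM = TPI / sqrt(Ne)
Step 1: sqrt(Ne) = sqrt(34) = 5.831
Step 2: TM = 29.2 / 5.831 = 5.01

5.01 TM


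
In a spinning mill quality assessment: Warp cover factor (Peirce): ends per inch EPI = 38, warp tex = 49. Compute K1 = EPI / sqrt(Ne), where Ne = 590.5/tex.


Formula: K1 = EPI / sqrt(Ne), with Ne = 590.5 / tex_warp
Step 1: Ne = 590.5 / 49 = 12.051
Step 2: sqrt(Ne) = sqrt(12.051) = 3.4715
Step 3: K1 = 38 / 3.4715 = 10.9

10.9


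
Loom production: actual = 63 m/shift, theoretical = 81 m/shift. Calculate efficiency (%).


Formula: Efficiency% = (Actual output / Theoretical output) * 100
Efficiency% = (63 / 81) * 100
Efficiency% = 0.777778 * 100 = 77.7778% ≈ 77.8%

77.8%


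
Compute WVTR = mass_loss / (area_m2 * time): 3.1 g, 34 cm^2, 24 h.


Formula: WVTR = mass_loss / (area * time)
Step 1: Convert area: 34 cm^2 = 0.0034 m^2
Step 2: WVTR = 3.1 g / (0.0034 m^2 * 24 h)
Step 3: WVTR = 3.1 / 0.0816 = 38.0 g/m^2/h

38.0 g/m^2/h


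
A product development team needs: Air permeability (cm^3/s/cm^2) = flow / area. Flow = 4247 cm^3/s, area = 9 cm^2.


Formula: Air Permeability = Airflow / Test Area
AP = 4247 cm^3/s / 9 cm^2
AP = 471.9 cm^3/s/cm^2

471.9 cm^3/s/cm^2


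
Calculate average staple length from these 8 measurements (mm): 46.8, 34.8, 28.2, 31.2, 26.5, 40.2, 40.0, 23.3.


Formula: Mean = sum of lengths / count
Sum = 46.8 + 34.8 + 28.2 + 31.2 + 26.5 + 40.2 + 40.0 + 23.3
Sum = 271.0 mm
Mean = 271.0 / 8 = 33.88 mm

33.88 mm


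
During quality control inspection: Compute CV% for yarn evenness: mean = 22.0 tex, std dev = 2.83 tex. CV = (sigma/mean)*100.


Formula: CV% = (standard deviation / mean) * 100
Step 1: Ratio = 2.83 / 22.0 = 0.128636
Step 2: CV% = 0.128636 * 100 = 12.8636% ≈ 12.9%

12.9%


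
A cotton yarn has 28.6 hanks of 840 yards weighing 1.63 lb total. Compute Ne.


Formula: Ne = hanks / mass_lb
Substituting: Ne = 28.6 / 1.63
Ne = 17.5

17.5 Ne


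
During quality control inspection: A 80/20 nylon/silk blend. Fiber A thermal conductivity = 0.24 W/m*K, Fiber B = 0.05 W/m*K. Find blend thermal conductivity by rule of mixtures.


Formula: Blend property = (fraction_A * property_A) + (fraction_B * property_B)
Step 1: Contribution A = 80/100 * 0.24 W/m*K = 0.192 W/m*K
Step 2: Contribution B = 20/100 * 0.05 W/m*K = 0.01 W/m*K
Step 3: Blend thermal conductivity = 0.192 + 0.01 = 0.202 W/m*K

0.202 W/m*K


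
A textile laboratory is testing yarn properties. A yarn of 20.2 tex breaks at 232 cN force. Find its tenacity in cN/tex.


Formula: Tenacity = Breaking force / Linear density
Tenacity = 232 cN / 20.2 tex
Tenacity = 11.49 cN/tex

11.49 cN/tex


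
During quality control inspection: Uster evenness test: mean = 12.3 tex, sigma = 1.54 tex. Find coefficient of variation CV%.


Formula: CV% = (standard deviation / mean) * 100
Step 1: Ratio = 1.54 / 12.3 = 0.125203
Step 2: CV% = 0.125203 * 100 = 12.5203% ≈ 12.5%

12.5%


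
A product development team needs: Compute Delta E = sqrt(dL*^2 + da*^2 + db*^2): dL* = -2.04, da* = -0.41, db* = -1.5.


Formula: Delta E = sqrt(dL*^2 + da*^2 + db*^2)
Step 1: dL*^2 = (-2.04)^2 = 4.1616
Step 2: da*^2 = (-0.41)^2 = 0.1681
Step 3: db*^2 = (-1.5)^2 = 2.25
Step 4: Sum = 4.1616 + 0.1681 + 2.25 = 6.5797
Step 5: Delta E = sqrt(6.5797) = 2.57

2.57 Delta E


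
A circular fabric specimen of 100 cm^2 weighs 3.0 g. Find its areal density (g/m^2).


Formula: GSM = mass_g / area_m2
Step 1: Convert area: 100 cm^2 = 100 / 10000 = 0.01 m^2
Step 2: GSM = 3.0 g / 0.01 m^2 = 300.0 g/m^2

300.0 g/m^2


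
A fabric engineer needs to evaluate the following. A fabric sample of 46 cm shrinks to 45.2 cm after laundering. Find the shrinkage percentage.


Formula: Shrinkage% = ((L_before - L_after) / L_before) * 100
Step 1: Shrinkage = 46 - 45.2 = 0.8 cm
Step 2: Shrinkage% = (0.8 / 46) * 100
Step 3: Shrinkage% = 0.017391 * 100 = 1.7391% ≈ 1.7%

1.7%


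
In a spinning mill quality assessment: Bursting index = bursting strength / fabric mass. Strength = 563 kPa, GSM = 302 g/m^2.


Formula: Bursting Index = Bursting Strength / Fabric GSM
BI = 563 kPa / 302 g/m^2
BI = 1.864 kPa/(g/m^2)

1.864 kPa/(g/m^2)


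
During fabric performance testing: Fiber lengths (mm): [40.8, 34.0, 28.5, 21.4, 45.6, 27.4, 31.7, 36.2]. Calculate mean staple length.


Formula: Mean = sum of lengths / count
Sum = 40.8 + 34.0 + 28.5 + 21.4 + 45.6 + 27.4 + 31.7 + 36.2
Sum = 265.6 mm
Mean = 265.6 / 8 = 33.20 mm

33.20 mm


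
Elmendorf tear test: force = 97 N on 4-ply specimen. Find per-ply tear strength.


Formula: Per-ply strength = Total force / Number of plies
Per-ply = 97 N / 4
Per-ply = 24.25 N

24.25 N


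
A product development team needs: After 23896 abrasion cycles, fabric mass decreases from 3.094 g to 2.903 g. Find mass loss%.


Formula: Mass loss% = ((m_before - m_after) / m_before) * 100
Step 1: Mass loss = 3.094 - 2.903 = 0.191 g
Step 2: Ratio = 0.191 / 3.094 = 0.0617324
Step 3: Mass loss% = 0.0617324 * 100 = 6.17324% ≈ 6.17%

6.17%


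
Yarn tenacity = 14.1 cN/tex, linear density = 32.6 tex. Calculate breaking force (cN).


Formula: Breaking force = Tenacity * Linear density
F = 14.1 cN/tex * 32.6 tex
F = 459.66 cN

459.66 cN


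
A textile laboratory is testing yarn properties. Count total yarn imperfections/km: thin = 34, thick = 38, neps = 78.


Formula: Total = thin places + thick places + neps
Total = 34 + 38 + 78
Total = 150 imperfections/km

150 imperfections/km


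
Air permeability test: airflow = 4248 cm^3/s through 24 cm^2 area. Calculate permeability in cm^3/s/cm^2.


Formula: Air Permeability = Airflow / Test Area
AP = 4248 cm^3/s / 24 cm^2
AP = 177.0 cm^3/s/cm^2

177.0 cm^3/s/cm^2


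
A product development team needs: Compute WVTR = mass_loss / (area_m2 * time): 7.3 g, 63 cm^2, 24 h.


Formula: WVTR = mass_loss / (area * time)
Step 1: Convert area: 63 cm^2 = 0.0063 m^2
Step 2: WVTR = 7.3 g / (0.0063 m^2 * 24 h)
Step 3: WVTR = 7.3 / 0.1512 = 48.3 g/m^2/h

48.3 g/m^2/h
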